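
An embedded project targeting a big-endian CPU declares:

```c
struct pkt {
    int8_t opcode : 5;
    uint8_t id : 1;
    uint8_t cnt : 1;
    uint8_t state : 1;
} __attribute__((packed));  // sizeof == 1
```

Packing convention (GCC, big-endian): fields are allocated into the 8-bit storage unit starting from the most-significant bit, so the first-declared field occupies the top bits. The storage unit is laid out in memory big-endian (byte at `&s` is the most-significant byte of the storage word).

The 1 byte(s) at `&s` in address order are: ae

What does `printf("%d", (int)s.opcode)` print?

[0]=0xae (big-endian) → word 0xae
opcode:5 @ bit 3 → (0xae>>3)&0x1f = 0x15  ←
id:1 @ bit 2 → (0xae>>2)&0x1 = 0x1
cnt:1 @ bit 1 → (0xae>>1)&0x1 = 0x1
state:1 @ bit 0 → (0xae>>0)&0x1 = 0x0
opcode signed 5b, MSB=1: 21 - 32 = -11

-11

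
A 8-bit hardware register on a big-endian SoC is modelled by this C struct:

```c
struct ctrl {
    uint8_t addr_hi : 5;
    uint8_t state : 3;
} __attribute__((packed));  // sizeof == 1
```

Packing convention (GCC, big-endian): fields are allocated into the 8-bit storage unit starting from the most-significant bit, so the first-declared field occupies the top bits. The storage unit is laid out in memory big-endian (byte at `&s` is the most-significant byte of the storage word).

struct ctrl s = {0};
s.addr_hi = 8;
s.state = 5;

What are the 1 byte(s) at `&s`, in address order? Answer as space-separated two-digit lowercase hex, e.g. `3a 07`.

addr_hi:5 = 8 → 0x8 << 3 → word 0x40
state:3 = 5 → 0x5 << 0 → word 0x45
word = 0x45 → big-endian bytes:
  [0]=0x45

45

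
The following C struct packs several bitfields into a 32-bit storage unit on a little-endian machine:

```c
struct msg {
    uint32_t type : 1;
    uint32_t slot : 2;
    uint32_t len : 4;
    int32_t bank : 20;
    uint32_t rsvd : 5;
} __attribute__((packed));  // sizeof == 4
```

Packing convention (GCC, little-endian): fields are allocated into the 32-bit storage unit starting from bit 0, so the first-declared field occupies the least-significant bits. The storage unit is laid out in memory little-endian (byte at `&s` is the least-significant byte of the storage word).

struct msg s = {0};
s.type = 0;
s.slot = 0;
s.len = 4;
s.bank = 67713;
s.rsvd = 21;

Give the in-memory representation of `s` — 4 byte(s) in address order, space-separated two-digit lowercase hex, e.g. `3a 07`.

[0+:1] type=0 & 0x1 = 0x0; word=0x00000000
[1+:2] slot=0 & 0x3 = 0x0; word=0x00000000
[3+:4] len=4 & 0xf = 0x4; word=0x00000020
[7+:20] bank=67713 & 0xfffff = 0x10881; word=0x008440a0
[27+:5] rsvd=21 & 0x1f = 0x15; word=0xa88440a0
word = 0xa88440a0 → little-endian bytes:
  [0]=0xa0  [1]=0x40  [2]=0x84  [3]=0xa8

a0 40 84 a8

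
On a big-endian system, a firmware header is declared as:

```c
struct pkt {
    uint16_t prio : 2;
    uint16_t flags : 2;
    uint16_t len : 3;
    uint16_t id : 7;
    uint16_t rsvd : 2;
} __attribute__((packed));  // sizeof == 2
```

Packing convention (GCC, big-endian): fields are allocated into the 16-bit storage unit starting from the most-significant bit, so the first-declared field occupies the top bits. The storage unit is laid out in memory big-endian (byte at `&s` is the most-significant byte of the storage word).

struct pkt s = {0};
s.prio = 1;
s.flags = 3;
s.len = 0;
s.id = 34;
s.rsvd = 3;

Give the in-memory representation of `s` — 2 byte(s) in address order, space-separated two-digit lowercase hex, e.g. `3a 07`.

70 8b

prio (2b) val=1 bits=0x1 at bit 14: 0x4000
flags (2b) val=3 bits=0x3 at bit 12: 0x7000
len (3b) val=0 bits=0x0 at bit 9: 0x7000
id (7b) val=34 bits=0x22 at bit 2: 0x7088
rsvd (2b) val=3 bits=0x3 at bit 0: 0x708b
word = 0x708b → big-endian bytes:
  [0]=0x70  [1]=0x8b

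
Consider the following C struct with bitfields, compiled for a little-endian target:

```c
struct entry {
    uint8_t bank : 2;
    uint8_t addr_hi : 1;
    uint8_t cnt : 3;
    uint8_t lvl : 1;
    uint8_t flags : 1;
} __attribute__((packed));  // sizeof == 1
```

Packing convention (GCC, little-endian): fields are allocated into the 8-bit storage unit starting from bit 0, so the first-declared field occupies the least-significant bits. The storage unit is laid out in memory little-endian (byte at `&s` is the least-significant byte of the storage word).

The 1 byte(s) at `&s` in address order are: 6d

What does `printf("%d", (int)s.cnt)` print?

5

[0]=0x6d (little-endian) → word 0x6d
bank [0+:2] = (word>>0) & 0x3 = 1
addr_hi [2+:1] = (word>>2) & 0x1 = 1
cnt [3+:3] = (word>>3) & 0x7 = 5  ←
lvl [6+:1] = (word>>6) & 0x1 = 1
flags [7+:1] = (word>>7) & 0x1 = 0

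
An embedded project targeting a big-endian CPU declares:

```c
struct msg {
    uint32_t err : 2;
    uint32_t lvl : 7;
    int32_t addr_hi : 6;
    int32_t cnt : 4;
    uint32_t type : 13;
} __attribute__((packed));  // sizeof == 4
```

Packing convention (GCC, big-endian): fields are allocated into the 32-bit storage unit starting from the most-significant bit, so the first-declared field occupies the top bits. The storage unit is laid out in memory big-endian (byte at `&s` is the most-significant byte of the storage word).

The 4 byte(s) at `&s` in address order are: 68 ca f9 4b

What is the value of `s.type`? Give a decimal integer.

6475

[0]=0x68 [1]=0xca [2]=0xf9 [3]=0x4b (big-endian) → word 0x68caf94b
err [30+:2] = (word>>30) & 0x3 = 1
lvl [23+:7] = (word>>23) & 0x7f = 81
addr_hi [17+:6] = (word>>17) & 0x3f = 37
cnt [13+:4] = (word>>13) & 0xf = 7
type [0+:13] = (word>>0) & 0x1fff = 6475  ←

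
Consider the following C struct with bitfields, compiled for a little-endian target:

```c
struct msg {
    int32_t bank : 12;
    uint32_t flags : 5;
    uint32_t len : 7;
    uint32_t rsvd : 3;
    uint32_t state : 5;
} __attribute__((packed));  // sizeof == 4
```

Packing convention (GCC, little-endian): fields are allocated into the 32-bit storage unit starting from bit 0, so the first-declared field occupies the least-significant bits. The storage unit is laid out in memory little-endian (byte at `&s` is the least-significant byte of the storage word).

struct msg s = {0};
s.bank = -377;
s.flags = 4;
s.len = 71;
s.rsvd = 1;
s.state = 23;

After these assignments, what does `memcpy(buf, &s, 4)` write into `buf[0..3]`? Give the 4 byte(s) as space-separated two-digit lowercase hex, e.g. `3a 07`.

[0+:12] bank=-377 & 0xfff = 0xe87; word=0x00000e87
[12+:5] flags=4 & 0x1f = 0x4; word=0x00004e87
[17+:7] len=71 & 0x7f = 0x47; word=0x008e4e87
[24+:3] rsvd=1 & 0x7 = 0x1; word=0x018e4e87
[27+:5] state=23 & 0x1f = 0x17; word=0xb98e4e87
word = 0xb98e4e87 → little-endian bytes:
  [0]=0x87  [1]=0x4e  [2]=0x8e  [3]=0xb9

87 4e 8e b9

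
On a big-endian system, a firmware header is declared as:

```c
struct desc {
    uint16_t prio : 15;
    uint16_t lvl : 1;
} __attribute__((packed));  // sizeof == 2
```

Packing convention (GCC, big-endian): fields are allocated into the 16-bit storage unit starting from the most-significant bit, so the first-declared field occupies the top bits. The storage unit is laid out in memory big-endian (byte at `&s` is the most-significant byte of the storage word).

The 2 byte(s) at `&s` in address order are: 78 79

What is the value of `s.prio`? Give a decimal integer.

[0]=0x78 [1]=0x79 (big-endian) → word 0x7879
prio:15 @ bit 1 → (0x7879>>1)&0x7fff = 0x3c3c  ←
lvl:1 @ bit 0 → (0x7879>>0)&0x1 = 0x1

15420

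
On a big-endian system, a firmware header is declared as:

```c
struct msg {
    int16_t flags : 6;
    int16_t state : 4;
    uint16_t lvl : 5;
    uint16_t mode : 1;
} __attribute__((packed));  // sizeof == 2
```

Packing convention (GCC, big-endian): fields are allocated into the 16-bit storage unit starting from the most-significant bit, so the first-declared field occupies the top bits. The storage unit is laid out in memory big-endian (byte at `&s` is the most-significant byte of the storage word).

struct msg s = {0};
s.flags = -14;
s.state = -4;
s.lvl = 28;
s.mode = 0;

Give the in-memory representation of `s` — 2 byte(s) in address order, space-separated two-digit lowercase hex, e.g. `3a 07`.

cb 38

flags:6 = -14 → 0x32 << 10 → word 0xc800
state:4 = -4 → 0xc << 6 → word 0xcb00
lvl:5 = 28 → 0x1c << 1 → word 0xcb38
mode:1 = 0 → 0x0 << 0 → word 0xcb38
word = 0xcb38 → big-endian bytes:
  [0]=0xcb  [1]=0x38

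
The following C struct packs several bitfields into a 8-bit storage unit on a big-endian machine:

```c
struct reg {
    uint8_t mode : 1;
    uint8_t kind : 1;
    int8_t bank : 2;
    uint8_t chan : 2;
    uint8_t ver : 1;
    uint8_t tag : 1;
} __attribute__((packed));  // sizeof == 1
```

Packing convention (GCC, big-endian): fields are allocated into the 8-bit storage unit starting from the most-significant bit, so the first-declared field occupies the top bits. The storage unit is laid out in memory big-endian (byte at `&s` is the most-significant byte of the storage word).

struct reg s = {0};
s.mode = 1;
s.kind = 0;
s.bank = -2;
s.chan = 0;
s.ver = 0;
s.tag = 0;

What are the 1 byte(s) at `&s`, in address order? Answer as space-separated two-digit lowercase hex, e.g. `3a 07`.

a0

[7+:1] mode=1 & 0x1 = 0x1; word=0x80
[6+:1] kind=0 & 0x1 = 0x0; word=0x80
[4+:2] bank=-2 & 0x3 = 0x2; word=0xa0
[2+:2] chan=0 & 0x3 = 0x0; word=0xa0
[1+:1] ver=0 & 0x1 = 0x0; word=0xa0
[0+:1] tag=0 & 0x1 = 0x0; word=0xa0
word = 0xa0 → big-endian bytes:
  [0]=0xa0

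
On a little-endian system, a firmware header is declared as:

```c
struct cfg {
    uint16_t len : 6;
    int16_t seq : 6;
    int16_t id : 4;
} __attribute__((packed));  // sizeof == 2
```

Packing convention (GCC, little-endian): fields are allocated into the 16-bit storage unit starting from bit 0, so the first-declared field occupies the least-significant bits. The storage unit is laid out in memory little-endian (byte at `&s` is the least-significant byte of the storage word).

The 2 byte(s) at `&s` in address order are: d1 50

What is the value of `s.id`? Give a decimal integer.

5

[0]=0xd1 [1]=0x50 (little-endian) → word 0x50d1
len:6 @ bit 0 → (0x50d1>>0)&0x3f = 0x11
seq:6 @ bit 6 → (0x50d1>>6)&0x3f = 0x3
id:4 @ bit 12 → (0x50d1>>12)&0xf = 0x5  ←
id signed 4b, MSB=0: value = 5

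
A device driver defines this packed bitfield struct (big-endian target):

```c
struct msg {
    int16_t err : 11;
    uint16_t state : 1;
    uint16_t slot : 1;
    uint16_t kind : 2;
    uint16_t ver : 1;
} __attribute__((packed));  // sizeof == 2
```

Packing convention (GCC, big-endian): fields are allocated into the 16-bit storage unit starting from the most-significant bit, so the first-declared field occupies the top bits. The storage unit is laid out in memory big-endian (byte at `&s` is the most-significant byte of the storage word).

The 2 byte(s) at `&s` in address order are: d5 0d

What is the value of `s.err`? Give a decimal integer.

[0]=0xd5 [1]=0x0d (big-endian) → word 0xd50d
err:11 @ bit 5 → (0xd50d>>5)&0x7ff = 0x6a8  ←
state:1 @ bit 4 → (0xd50d>>4)&0x1 = 0x0
slot:1 @ bit 3 → (0xd50d>>3)&0x1 = 0x1
kind:2 @ bit 1 → (0xd50d>>1)&0x3 = 0x2
ver:1 @ bit 0 → (0xd50d>>0)&0x1 = 0x1
err signed 11b, MSB=1: 1704 - 2048 = -344

-344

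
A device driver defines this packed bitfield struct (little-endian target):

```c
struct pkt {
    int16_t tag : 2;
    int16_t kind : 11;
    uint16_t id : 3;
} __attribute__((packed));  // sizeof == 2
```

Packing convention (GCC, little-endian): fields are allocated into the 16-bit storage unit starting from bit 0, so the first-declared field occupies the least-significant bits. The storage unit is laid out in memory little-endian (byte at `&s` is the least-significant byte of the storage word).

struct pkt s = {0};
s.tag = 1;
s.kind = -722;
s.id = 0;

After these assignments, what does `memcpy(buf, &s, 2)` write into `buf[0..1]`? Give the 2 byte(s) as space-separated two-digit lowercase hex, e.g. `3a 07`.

b9 14

tag:2 = 1 → 0x1 << 0 → word 0x0001
kind:11 = -722 → 0x52e << 2 → word 0x14b9
id:3 = 0 → 0x0 << 13 → word 0x14b9
word = 0x14b9 → little-endian bytes:
  [0]=0xb9  [1]=0x14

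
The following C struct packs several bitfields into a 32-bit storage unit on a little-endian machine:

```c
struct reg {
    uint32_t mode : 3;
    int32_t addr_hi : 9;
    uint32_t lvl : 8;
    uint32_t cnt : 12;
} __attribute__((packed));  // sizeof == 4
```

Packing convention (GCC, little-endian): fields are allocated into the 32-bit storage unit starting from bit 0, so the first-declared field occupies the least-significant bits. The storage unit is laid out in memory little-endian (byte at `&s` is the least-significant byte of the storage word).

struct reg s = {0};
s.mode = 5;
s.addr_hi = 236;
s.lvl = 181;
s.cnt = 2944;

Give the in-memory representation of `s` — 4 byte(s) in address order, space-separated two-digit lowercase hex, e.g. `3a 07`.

[0+:3] mode=5 & 0x7 = 0x5; word=0x00000005
[3+:9] addr_hi=236 & 0x1ff = 0xec; word=0x00000765
[12+:8] lvl=181 & 0xff = 0xb5; word=0x000b5765
[20+:12] cnt=2944 & 0xfff = 0xb80; word=0xb80b5765
word = 0xb80b5765 → little-endian bytes:
  [0]=0x65  [1]=0x57  [2]=0x0b  [3]=0xb8

65 57 0b b8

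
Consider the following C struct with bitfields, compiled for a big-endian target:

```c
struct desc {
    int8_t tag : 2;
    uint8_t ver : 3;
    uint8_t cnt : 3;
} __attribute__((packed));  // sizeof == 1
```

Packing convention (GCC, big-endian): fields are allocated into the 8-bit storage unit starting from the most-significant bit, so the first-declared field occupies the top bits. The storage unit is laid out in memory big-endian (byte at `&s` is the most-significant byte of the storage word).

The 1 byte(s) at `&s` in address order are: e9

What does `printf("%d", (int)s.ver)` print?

5

[0]=0xe9 (big-endian) → word 0xe9
tag [6+:2] = (word>>6) & 0x3 = 3
ver [3+:3] = (word>>3) & 0x7 = 5  ←
cnt [0+:3] = (word>>0) & 0x7 = 1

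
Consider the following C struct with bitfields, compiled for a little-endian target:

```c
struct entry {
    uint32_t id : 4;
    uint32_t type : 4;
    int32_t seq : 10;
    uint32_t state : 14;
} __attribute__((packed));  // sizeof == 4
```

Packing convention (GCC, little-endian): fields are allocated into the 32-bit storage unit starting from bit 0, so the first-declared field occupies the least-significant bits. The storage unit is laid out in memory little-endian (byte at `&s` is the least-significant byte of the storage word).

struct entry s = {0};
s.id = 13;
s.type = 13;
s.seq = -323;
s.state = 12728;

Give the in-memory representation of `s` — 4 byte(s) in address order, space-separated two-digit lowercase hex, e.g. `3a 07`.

id (4b) val=13 bits=0xd at bit 0: 0x0000000d
type (4b) val=13 bits=0xd at bit 4: 0x000000dd
seq (10b) val=-323 bits=0x2bd at bit 8: 0x0002bddd
state (14b) val=12728 bits=0x31b8 at bit 18: 0xc6e2bddd
word = 0xc6e2bddd → little-endian bytes:
  [0]=0xdd  [1]=0xbd  [2]=0xe2  [3]=0xc6

dd bd e2 c6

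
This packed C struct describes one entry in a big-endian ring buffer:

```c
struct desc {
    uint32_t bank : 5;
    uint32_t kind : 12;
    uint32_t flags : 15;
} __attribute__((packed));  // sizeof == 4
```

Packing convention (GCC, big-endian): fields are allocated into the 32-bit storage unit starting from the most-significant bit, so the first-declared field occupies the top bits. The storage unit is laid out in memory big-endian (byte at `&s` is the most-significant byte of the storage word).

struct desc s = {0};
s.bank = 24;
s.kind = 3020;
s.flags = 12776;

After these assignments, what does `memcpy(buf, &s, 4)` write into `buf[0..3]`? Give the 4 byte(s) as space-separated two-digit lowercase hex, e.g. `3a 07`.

c5 e6 31 e8

bank (5b) val=24 bits=0x18 at bit 27: 0xc0000000
kind (12b) val=3020 bits=0xbcc at bit 15: 0xc5e60000
flags (15b) val=12776 bits=0x31e8 at bit 0: 0xc5e631e8
word = 0xc5e631e8 → big-endian bytes:
  [0]=0xc5  [1]=0xe6  [2]=0x31  [3]=0xe8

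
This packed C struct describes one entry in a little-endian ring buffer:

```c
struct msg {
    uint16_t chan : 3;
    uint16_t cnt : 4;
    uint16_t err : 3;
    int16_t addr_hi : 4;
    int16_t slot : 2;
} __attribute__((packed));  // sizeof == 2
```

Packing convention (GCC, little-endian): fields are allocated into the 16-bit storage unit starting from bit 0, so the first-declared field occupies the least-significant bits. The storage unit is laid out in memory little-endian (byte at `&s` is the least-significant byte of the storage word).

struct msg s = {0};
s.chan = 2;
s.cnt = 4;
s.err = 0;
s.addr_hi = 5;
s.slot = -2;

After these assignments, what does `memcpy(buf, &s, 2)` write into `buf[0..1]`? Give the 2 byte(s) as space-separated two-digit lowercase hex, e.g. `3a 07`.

22 94

[0+:3] chan=2 & 0x7 = 0x2; word=0x0002
[3+:4] cnt=4 & 0xf = 0x4; word=0x0022
[7+:3] err=0 & 0x7 = 0x0; word=0x0022
[10+:4] addr_hi=5 & 0xf = 0x5; word=0x1422
[14+:2] slot=-2 & 0x3 = 0x2; word=0x9422
word = 0x9422 → little-endian bytes:
  [0]=0x22  [1]=0x94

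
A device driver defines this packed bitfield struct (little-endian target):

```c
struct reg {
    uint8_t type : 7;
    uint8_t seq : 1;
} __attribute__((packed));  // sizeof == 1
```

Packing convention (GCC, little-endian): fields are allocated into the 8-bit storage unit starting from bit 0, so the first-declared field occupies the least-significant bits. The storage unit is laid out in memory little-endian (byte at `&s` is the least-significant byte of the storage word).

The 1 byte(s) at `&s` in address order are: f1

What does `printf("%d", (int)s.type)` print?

[0]=0xf1 (little-endian) → word 0xf1
type [0+:7] = (word>>0) & 0x7f = 113  ←
seq [7+:1] = (word>>7) & 0x1 = 1

113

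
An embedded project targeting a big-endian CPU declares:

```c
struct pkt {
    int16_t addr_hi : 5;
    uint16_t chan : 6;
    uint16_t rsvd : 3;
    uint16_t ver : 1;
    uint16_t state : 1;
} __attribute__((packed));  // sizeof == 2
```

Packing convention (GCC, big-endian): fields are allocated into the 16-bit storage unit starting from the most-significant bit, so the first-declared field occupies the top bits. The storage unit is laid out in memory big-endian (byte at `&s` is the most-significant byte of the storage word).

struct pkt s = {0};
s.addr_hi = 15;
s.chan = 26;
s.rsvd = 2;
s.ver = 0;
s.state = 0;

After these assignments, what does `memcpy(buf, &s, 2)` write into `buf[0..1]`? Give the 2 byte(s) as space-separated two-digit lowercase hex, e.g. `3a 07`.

7b 48

[11+:5] addr_hi=15 & 0x1f = 0xf; word=0x7800
[5+:6] chan=26 & 0x3f = 0x1a; word=0x7b40
[2+:3] rsvd=2 & 0x7 = 0x2; word=0x7b48
[1+:1] ver=0 & 0x1 = 0x0; word=0x7b48
[0+:1] state=0 & 0x1 = 0x0; word=0x7b48
word = 0x7b48 → big-endian bytes:
  [0]=0x7b  [1]=0x48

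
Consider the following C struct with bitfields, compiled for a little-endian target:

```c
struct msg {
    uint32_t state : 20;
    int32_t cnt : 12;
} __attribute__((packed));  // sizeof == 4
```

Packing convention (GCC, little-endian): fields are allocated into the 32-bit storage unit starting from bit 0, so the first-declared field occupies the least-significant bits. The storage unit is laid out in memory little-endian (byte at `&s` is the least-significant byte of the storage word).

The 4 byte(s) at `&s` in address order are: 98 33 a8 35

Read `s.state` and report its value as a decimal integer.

[0]=0x98 [1]=0x33 [2]=0xa8 [3]=0x35 (little-endian) → word 0x35a83398
state:20 @ bit 0 → (0x35a83398>>0)&0xfffff = 0x83398  ←
cnt:12 @ bit 20 → (0x35a83398>>20)&0xfff = 0x35a

537496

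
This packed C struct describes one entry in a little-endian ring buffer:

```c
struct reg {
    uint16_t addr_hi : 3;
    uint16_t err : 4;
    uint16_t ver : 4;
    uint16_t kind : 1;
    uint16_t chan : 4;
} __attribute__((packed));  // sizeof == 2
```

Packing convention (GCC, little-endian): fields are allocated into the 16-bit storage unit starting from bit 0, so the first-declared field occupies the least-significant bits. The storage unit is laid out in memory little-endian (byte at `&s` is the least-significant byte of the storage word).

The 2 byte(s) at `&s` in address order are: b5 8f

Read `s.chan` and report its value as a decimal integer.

[0]=0xb5 [1]=0x8f (little-endian) → word 0x8fb5
addr_hi:3 @ bit 0 → (0x8fb5>>0)&0x7 = 0x5
err:4 @ bit 3 → (0x8fb5>>3)&0xf = 0x6
ver:4 @ bit 7 → (0x8fb5>>7)&0xf = 0xf
kind:1 @ bit 11 → (0x8fb5>>11)&0x1 = 0x1
chan:4 @ bit 12 → (0x8fb5>>12)&0xf = 0x8  ←

8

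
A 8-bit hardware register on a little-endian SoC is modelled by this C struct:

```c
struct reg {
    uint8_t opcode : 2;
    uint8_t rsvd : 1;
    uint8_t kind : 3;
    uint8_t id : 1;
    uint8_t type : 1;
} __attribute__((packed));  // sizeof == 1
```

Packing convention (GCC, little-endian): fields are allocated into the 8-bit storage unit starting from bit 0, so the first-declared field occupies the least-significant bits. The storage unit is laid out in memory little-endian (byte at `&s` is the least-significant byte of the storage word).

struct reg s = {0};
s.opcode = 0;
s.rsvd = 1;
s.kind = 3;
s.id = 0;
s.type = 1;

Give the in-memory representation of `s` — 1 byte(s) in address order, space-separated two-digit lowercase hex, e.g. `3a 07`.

9c

opcode:2 = 0 → 0x0 << 0 → word 0x00
rsvd:1 = 1 → 0x1 << 2 → word 0x04
kind:3 = 3 → 0x3 << 3 → word 0x1c
id:1 = 0 → 0x0 << 6 → word 0x1c
type:1 = 1 → 0x1 << 7 → word 0x9c
word = 0x9c → little-endian bytes:
  [0]=0x9c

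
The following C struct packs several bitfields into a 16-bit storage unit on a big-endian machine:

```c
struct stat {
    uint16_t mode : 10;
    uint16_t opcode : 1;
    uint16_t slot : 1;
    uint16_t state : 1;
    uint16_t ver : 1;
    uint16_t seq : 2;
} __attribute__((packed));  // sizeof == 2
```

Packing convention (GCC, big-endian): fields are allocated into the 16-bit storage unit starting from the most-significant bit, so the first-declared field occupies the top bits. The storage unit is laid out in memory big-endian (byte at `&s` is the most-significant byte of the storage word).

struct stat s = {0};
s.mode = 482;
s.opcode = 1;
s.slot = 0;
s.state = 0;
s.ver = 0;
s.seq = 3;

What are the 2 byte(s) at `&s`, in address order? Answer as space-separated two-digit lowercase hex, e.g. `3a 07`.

mode (10b) val=482 bits=0x1e2 at bit 6: 0x7880
opcode (1b) val=1 bits=0x1 at bit 5: 0x78a0
slot (1b) val=0 bits=0x0 at bit 4: 0x78a0
state (1b) val=0 bits=0x0 at bit 3: 0x78a0
ver (1b) val=0 bits=0x0 at bit 2: 0x78a0
seq (2b) val=3 bits=0x3 at bit 0: 0x78a3
word = 0x78a3 → big-endian bytes:
  [0]=0x78  [1]=0xa3

78 a3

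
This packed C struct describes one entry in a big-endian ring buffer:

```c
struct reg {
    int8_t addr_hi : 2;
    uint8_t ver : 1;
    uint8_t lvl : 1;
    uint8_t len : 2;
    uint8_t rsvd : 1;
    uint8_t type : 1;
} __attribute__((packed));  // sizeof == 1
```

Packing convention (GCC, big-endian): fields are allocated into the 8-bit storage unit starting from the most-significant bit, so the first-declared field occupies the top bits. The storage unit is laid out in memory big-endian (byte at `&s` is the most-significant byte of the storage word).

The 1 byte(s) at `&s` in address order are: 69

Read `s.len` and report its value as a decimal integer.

2

[0]=0x69 (big-endian) → word 0x69
addr_hi [6+:2] = (word>>6) & 0x3 = 1
ver [5+:1] = (word>>5) & 0x1 = 1
lvl [4+:1] = (word>>4) & 0x1 = 0
len [2+:2] = (word>>2) & 0x3 = 2  ←
rsvd [1+:1] = (word>>1) & 0x1 = 0
type [0+:1] = (word>>0) & 0x1 = 1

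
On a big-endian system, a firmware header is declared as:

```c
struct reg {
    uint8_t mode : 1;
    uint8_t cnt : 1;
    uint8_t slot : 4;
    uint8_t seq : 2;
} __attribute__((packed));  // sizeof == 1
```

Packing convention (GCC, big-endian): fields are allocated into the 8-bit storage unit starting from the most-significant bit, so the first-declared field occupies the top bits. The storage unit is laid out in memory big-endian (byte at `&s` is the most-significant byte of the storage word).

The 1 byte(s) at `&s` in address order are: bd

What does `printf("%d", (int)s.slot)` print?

[0]=0xbd (big-endian) → word 0xbd
mode [7+:1] = (word>>7) & 0x1 = 1
cnt [6+:1] = (word>>6) & 0x1 = 0
slot [2+:4] = (word>>2) & 0xf = 15  ←
seq [0+:2] = (word>>0) & 0x3 = 1

15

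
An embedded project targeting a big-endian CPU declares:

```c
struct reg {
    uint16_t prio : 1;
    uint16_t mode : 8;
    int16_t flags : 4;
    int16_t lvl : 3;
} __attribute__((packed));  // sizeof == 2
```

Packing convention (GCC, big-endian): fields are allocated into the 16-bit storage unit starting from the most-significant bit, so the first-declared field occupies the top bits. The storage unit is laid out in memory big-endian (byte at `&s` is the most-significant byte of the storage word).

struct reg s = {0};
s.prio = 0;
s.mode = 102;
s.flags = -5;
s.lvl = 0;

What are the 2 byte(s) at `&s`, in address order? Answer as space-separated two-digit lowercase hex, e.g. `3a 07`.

prio (1b) val=0 bits=0x0 at bit 15: 0x0000
mode (8b) val=102 bits=0x66 at bit 7: 0x3300
flags (4b) val=-5 bits=0xb at bit 3: 0x3358
lvl (3b) val=0 bits=0x0 at bit 0: 0x3358
word = 0x3358 → big-endian bytes:
  [0]=0x33  [1]=0x58

33 58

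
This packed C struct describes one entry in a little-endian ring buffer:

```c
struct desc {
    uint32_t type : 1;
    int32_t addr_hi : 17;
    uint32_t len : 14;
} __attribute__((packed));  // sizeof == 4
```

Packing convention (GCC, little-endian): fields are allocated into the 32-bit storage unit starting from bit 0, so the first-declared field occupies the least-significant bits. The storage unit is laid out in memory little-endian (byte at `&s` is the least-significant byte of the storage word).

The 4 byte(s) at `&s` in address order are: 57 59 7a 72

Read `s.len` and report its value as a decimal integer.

[0]=0x57 [1]=0x59 [2]=0x7a [3]=0x72 (little-endian) → word 0x727a5957
type:1 @ bit 0 → (0x727a5957>>0)&0x1 = 0x1
addr_hi:17 @ bit 1 → (0x727a5957>>1)&0x1ffff = 0x12cab
len:14 @ bit 18 → (0x727a5957>>18)&0x3fff = 0x1c9e  ←

7326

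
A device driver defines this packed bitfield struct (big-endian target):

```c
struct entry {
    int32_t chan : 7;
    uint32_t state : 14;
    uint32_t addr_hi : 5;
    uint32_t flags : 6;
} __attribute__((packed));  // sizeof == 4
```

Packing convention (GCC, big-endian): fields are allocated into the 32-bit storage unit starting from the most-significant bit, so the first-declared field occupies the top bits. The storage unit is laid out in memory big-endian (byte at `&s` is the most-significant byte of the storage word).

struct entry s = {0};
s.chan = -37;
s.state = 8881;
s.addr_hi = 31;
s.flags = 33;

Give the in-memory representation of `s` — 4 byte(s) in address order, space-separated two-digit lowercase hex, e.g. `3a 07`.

[25+:7] chan=-37 & 0x7f = 0x5b; word=0xb6000000
[11+:14] state=8881 & 0x3fff = 0x22b1; word=0xb7158800
[6+:5] addr_hi=31 & 0x1f = 0x1f; word=0xb7158fc0
[0+:6] flags=33 & 0x3f = 0x21; word=0xb7158fe1
word = 0xb7158fe1 → big-endian bytes:
  [0]=0xb7  [1]=0x15  [2]=0x8f  [3]=0xe1

b7 15 8f e1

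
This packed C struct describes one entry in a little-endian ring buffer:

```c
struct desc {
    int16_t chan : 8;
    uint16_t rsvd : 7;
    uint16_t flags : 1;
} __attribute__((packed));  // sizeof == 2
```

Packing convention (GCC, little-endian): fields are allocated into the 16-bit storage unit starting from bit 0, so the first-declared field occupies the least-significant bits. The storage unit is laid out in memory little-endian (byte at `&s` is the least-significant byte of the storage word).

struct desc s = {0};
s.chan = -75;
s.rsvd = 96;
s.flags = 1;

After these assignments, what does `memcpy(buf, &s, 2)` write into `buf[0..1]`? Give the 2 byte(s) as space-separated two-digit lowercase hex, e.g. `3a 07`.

chan (8b) val=-75 bits=0xb5 at bit 0: 0x00b5
rsvd (7b) val=96 bits=0x60 at bit 8: 0x60b5
flags (1b) val=1 bits=0x1 at bit 15: 0xe0b5
word = 0xe0b5 → little-endian bytes:
  [0]=0xb5  [1]=0xe0

b5 e0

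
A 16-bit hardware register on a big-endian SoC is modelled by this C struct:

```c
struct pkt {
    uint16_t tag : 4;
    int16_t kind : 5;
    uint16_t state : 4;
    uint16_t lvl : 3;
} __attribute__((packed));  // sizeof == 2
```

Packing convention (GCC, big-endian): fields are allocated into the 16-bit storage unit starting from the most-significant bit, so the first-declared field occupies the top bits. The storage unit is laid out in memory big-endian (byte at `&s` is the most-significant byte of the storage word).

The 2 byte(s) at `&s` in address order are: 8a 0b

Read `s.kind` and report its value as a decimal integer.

[0]=0x8a [1]=0x0b (big-endian) → word 0x8a0b
tag [12+:4] = (word>>12) & 0xf = 8
kind [7+:5] = (word>>7) & 0x1f = 20  ←
state [3+:4] = (word>>3) & 0xf = 1
lvl [0+:3] = (word>>0) & 0x7 = 3
kind signed 5b, MSB=1: 20 - 32 = -12

-12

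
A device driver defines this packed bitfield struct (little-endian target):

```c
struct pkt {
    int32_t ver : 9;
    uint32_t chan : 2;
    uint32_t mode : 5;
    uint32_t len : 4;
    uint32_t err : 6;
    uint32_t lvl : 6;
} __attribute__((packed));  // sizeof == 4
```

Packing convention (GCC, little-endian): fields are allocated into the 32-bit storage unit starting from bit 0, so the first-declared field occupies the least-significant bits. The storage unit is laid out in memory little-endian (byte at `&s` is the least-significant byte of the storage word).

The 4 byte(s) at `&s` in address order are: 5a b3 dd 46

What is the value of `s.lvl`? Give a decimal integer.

[0]=0x5a [1]=0xb3 [2]=0xdd [3]=0x46 (little-endian) → word 0x46ddb35a
ver:9 @ bit 0 → (0x46ddb35a>>0)&0x1ff = 0x15a
chan:2 @ bit 9 → (0x46ddb35a>>9)&0x3 = 0x1
mode:5 @ bit 11 → (0x46ddb35a>>11)&0x1f = 0x16
len:4 @ bit 16 → (0x46ddb35a>>16)&0xf = 0xd
err:6 @ bit 20 → (0x46ddb35a>>20)&0x3f = 0x2d
lvl:6 @ bit 26 → (0x46ddb35a>>26)&0x3f = 0x11  ←

17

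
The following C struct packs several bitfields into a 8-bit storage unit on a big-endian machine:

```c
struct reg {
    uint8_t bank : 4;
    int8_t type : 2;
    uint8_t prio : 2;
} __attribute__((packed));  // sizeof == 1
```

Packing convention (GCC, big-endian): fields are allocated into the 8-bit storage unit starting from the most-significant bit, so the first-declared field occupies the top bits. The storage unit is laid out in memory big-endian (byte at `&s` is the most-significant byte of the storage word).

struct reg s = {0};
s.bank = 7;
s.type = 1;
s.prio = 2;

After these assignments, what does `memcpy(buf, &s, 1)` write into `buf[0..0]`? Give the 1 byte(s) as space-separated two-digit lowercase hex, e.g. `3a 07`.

[4+:4] bank=7 & 0xf = 0x7; word=0x70
[2+:2] type=1 & 0x3 = 0x1; word=0x74
[0+:2] prio=2 & 0x3 = 0x2; word=0x76
word = 0x76 → big-endian bytes:
  [0]=0x76

76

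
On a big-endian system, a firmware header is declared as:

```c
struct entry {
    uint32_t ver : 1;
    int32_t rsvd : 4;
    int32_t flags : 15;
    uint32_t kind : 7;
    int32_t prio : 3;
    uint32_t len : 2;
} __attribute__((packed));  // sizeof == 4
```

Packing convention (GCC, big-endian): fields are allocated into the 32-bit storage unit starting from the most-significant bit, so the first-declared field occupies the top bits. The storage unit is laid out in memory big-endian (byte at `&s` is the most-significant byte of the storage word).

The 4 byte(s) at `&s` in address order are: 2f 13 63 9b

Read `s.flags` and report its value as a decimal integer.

[0]=0x2f [1]=0x13 [2]=0x63 [3]=0x9b (big-endian) → word 0x2f13639b
ver [31+:1] = (word>>31) & 0x1 = 0
rsvd [27+:4] = (word>>27) & 0xf = 5
flags [12+:15] = (word>>12) & 0x7fff = 28982  ←
kind [5+:7] = (word>>5) & 0x7f = 28
prio [2+:3] = (word>>2) & 0x7 = 6
len [0+:2] = (word>>0) & 0x3 = 3
flags signed 15b, MSB=1: 28982 - 32768 = -3786

-3786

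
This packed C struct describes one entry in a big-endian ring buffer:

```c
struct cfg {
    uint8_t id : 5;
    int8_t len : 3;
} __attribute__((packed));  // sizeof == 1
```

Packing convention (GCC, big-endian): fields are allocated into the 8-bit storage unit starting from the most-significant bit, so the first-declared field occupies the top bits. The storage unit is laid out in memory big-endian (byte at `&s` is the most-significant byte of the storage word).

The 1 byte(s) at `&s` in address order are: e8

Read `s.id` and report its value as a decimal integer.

29

[0]=0xe8 (big-endian) → word 0xe8
id:5 @ bit 3 → (0xe8>>3)&0x1f = 0x1d  ←
len:3 @ bit 0 → (0xe8>>0)&0x7 = 0x0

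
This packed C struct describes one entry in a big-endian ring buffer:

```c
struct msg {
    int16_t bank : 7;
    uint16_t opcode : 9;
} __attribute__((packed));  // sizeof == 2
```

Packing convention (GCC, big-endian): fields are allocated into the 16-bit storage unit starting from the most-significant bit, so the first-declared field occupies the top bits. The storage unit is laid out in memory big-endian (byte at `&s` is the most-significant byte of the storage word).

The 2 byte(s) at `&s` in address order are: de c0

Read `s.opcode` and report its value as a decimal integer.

[0]=0xde [1]=0xc0 (big-endian) → word 0xdec0
bank:7 @ bit 9 → (0xdec0>>9)&0x7f = 0x6f
opcode:9 @ bit 0 → (0xdec0>>0)&0x1ff = 0xc0  ←

192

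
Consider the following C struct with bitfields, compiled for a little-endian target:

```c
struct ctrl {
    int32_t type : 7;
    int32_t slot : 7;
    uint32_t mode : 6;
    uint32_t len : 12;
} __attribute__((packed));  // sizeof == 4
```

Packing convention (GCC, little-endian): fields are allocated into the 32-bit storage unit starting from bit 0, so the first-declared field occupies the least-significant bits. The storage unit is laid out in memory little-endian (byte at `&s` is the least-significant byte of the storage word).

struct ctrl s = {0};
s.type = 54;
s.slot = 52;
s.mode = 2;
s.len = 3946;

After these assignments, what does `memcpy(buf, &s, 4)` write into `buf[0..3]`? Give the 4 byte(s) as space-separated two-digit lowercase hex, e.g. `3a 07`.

36 9a a0 f6

type:7 = 54 → 0x36 << 0 → word 0x00000036
slot:7 = 52 → 0x34 << 7 → word 0x00001a36
mode:6 = 2 → 0x2 << 14 → word 0x00009a36
len:12 = 3946 → 0xf6a << 20 → word 0xf6a09a36
word = 0xf6a09a36 → little-endian bytes:
  [0]=0x36  [1]=0x9a  [2]=0xa0  [3]=0xf6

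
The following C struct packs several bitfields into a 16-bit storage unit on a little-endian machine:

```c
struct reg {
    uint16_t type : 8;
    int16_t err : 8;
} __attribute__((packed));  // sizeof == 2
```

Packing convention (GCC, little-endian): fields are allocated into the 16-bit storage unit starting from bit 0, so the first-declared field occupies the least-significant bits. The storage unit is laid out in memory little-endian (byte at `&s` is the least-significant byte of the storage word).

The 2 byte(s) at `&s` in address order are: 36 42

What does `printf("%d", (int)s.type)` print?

[0]=0x36 [1]=0x42 (little-endian) → word 0x4236
type [0+:8] = (word>>0) & 0xff = 54  ←
err [8+:8] = (word>>8) & 0xff = 66

54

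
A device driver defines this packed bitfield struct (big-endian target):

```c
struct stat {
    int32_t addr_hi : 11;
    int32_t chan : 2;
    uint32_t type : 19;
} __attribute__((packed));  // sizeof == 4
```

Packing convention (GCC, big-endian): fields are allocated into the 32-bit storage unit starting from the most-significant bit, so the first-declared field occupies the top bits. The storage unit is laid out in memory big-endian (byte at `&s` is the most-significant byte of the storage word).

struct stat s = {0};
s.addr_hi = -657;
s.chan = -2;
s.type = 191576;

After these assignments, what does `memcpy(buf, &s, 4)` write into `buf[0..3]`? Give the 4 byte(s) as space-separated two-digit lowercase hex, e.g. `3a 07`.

[21+:11] addr_hi=-657 & 0x7ff = 0x56f; word=0xade00000
[19+:2] chan=-2 & 0x3 = 0x2; word=0xadf00000
[0+:19] type=191576 & 0x7ffff = 0x2ec58; word=0xadf2ec58
word = 0xadf2ec58 → big-endian bytes:
  [0]=0xad  [1]=0xf2  [2]=0xec  [3]=0x58

ad f2 ec 58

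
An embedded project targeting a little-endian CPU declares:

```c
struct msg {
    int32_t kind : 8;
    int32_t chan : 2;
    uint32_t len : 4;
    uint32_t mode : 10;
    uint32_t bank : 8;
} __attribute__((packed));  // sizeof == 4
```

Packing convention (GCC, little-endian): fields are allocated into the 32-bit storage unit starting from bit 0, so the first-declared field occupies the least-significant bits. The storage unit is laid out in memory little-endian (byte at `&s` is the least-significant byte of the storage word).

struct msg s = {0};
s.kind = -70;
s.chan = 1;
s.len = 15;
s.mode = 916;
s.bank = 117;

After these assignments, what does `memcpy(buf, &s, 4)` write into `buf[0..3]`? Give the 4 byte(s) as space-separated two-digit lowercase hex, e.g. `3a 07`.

ba 3d e5 75

kind (8b) val=-70 bits=0xba at bit 0: 0x000000ba
chan (2b) val=1 bits=0x1 at bit 8: 0x000001ba
len (4b) val=15 bits=0xf at bit 10: 0x00003dba
mode (10b) val=916 bits=0x394 at bit 14: 0x00e53dba
bank (8b) val=117 bits=0x75 at bit 24: 0x75e53dba
word = 0x75e53dba → little-endian bytes:
  [0]=0xba  [1]=0x3d  [2]=0xe5  [3]=0x75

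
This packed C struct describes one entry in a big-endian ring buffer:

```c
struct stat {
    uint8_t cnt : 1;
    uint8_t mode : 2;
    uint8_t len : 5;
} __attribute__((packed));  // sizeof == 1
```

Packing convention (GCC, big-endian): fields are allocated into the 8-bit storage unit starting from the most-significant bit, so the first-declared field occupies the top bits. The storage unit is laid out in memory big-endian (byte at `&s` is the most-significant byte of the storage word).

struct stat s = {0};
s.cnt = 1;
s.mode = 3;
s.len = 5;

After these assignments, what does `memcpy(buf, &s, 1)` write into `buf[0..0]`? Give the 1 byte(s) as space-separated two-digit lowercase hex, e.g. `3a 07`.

cnt (1b) val=1 bits=0x1 at bit 7: 0x80
mode (2b) val=3 bits=0x3 at bit 5: 0xe0
len (5b) val=5 bits=0x5 at bit 0: 0xe5
word = 0xe5 → big-endian bytes:
  [0]=0xe5

e5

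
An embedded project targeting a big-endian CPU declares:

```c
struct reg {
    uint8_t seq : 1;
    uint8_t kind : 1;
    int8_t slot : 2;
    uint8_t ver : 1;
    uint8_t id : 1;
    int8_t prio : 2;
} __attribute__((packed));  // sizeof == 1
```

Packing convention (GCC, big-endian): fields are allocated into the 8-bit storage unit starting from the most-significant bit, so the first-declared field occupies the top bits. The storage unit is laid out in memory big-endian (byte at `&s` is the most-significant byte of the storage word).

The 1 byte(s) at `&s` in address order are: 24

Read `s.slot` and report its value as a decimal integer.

[0]=0x24 (big-endian) → word 0x24
seq:1 @ bit 7 → (0x24>>7)&0x1 = 0x0
kind:1 @ bit 6 → (0x24>>6)&0x1 = 0x0
slot:2 @ bit 4 → (0x24>>4)&0x3 = 0x2  ←
ver:1 @ bit 3 → (0x24>>3)&0x1 = 0x0
id:1 @ bit 2 → (0x24>>2)&0x1 = 0x1
prio:2 @ bit 0 → (0x24>>0)&0x3 = 0x0
slot signed 2b, MSB=1: 2 - 4 = -2

-2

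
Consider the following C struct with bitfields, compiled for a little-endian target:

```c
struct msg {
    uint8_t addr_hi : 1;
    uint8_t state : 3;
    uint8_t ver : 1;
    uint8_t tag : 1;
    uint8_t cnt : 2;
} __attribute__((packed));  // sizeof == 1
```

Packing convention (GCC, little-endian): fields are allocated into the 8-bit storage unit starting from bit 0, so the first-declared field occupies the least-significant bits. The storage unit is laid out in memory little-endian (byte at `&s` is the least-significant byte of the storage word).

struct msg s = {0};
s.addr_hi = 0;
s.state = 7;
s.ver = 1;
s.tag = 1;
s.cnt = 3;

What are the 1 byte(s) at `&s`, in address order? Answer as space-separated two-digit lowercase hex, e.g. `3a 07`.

fe

[0+:1] addr_hi=0 & 0x1 = 0x0; word=0x00
[1+:3] state=7 & 0x7 = 0x7; word=0x0e
[4+:1] ver=1 & 0x1 = 0x1; word=0x1e
[5+:1] tag=1 & 0x1 = 0x1; word=0x3e
[6+:2] cnt=3 & 0x3 = 0x3; word=0xfe
word = 0xfe → little-endian bytes:
  [0]=0xfe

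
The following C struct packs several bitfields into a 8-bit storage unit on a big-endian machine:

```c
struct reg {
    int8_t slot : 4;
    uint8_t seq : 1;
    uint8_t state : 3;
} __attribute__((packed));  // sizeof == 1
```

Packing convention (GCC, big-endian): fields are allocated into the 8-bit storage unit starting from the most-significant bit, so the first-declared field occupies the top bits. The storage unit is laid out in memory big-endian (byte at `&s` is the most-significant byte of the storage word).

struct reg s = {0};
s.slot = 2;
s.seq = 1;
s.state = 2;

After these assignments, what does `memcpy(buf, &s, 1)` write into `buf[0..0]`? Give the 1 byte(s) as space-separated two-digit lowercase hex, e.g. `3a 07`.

slot (4b) val=2 bits=0x2 at bit 4: 0x20
seq (1b) val=1 bits=0x1 at bit 3: 0x28
state (3b) val=2 bits=0x2 at bit 0: 0x2a
word = 0x2a → big-endian bytes:
  [0]=0x2a

2a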